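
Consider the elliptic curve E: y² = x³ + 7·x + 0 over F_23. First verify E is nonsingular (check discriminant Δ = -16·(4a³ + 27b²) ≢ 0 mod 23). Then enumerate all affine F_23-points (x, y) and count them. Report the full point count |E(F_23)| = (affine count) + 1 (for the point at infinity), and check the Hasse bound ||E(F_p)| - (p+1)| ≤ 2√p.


Affine points = {(0, 0), (1, 10), (1, 13), (3, 5), (3, 18), (4, 0), (7, 1), (7, 22), (8, 4), (8, 19), (10, 9), (10, 14), (12, 8), (12, 15), (14, 6), (14, 17), (17, 8), (17, 15), (18, 1), (18, 22), (19, 0), (21, 1), (21, 22)}; affine count = 23; |E(F_23)| = 24.

Discriminant check: Δ ∝ 4a³ + 27b² = 4·7³ + 27·0² = 4·343 + 27·0 ≡ 15 (mod 23). Nonzero ⇒ E is nonsingular.
For each x ∈ F_23, compute rhs = x³ + 7·x + 0 mod 23, then count y ∈ F_23 with y² ≡ rhs.
  x = 0: rhs = 0, matching y values: 0 (1 points).
  x = 1: rhs = 8, matching y values: 10, 13 (2 points).
  x = 2: rhs = 22, matching y values: none (0 points).
  x = 3: rhs = 2, matching y values: 5, 18 (2 points).
  x = 4: rhs = 0, matching y values: 0 (1 points).
  x = 5: rhs = 22, matching y values: none (0 points).
  x = 6: rhs = 5, matching y values: none (0 points).
  x = 7: rhs = 1, matching y values: 1, 22 (2 points).
  x = 8: rhs = 16, matching y values: 4, 19 (2 points).
  x = 9: rhs = 10, matching y values: none (0 points).
  x = 10: rhs = 12, matching y values: 9, 14 (2 points).
  x = 11: rhs = 5, matching y values: none (0 points).
  x = 12: rhs = 18, matching y values: 8, 15 (2 points).
  x = 13: rhs = 11, matching y values: none (0 points).
  x = 14: rhs = 13, matching y values: 6, 17 (2 points).
  x = 15: rhs = 7, matching y values: none (0 points).
  x = 16: rhs = 22, matching y values: none (0 points).
  x = 17: rhs = 18, matching y values: 8, 15 (2 points).
  x = 18: rhs = 1, matching y values: 1, 22 (2 points).
  x = 19: rhs = 0, matching y values: 0 (1 points).
  x = 20: rhs = 21, matching y values: none (0 points).
  x = 21: rhs = 1, matching y values: 1, 22 (2 points).
  x = 22: rhs = 15, matching y values: none (0 points).
Total affine count: 23.
Full point count |E(F_23)| = 23 + 1 = 24.
Hasse bound: |24 − (23+1)| = |0| = 0 ≤ 2√23 ≈ 9.5917 ✓.


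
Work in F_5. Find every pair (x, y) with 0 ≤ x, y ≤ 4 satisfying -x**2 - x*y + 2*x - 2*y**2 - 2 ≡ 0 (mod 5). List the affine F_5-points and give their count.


Affine F_5-points: {(0, 2), (0, 3), (3, 0), (3, 1), (4, 0), (4, 3)}; count = 6.

For each of the 25 pairs (x, y) ∈ F_5², evaluate f(x, y) mod 5. Record the zeros.
  x = 0: [0↦3, 1↦1, 2↦0, 3↦0, 4↦1]  zeros at y ∈ {2, 3}
  x = 1: [0↦4, 1↦1, 2↦4, 3↦3, 4↦3]  zeros at y ∈ ∅
  x = 2: [0↦3, 1↦4, 2↦1, 3↦4, 4↦3]  zeros at y ∈ ∅
  x = 3: [0↦0, 1↦0, 2↦1, 3↦3, 4↦1]  zeros at y ∈ {0, 1}
  x = 4: [0↦0, 1↦4, 2↦4, 3↦0, 4↦2]  zeros at y ∈ {0, 3}
Collecting zeros: affine points = {(0, 2), (0, 3), (3, 0), (3, 1), (4, 0), (4, 3)}.
Total count |C(F_5)_aff| = 6.


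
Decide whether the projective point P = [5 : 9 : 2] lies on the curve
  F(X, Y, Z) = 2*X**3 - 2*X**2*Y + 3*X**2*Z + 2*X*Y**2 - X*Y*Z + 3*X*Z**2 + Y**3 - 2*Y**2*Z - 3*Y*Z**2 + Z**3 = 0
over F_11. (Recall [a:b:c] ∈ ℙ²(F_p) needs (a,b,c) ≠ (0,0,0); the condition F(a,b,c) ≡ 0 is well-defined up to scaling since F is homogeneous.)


F(5,9,2) ≡ 1 (mod 11); P is NOT on the curve.

Evaluate F(5, 9, 2) term-by-term (mod 11).
  2*X**3 ↦ 2·125·1·1 = 250
  -2*X**2*Y ↦ -2·25·9·1 = -450
  3*X**2*Z ↦ 3·25·1·2 = 150
  2*X*Y**2 ↦ 2·5·81·1 = 810
  -X*Y*Z ↦ -1·5·9·2 = -90
  3*X*Z**2 ↦ 3·5·1·4 = 60
  Y**3 ↦ 1·1·729·1 = 729
  -2*Y**2*Z ↦ -2·1·81·2 = -324
  -3*Y*Z**2 ↦ -3·1·9·4 = -108
  Z**3 ↦ 1·1·1·8 = 8
Sum: F(5, 9, 2) = (250) + (-450) + (150) + (810) + (-90) + (60) + (729) + (-324) + (-108) + (8) = 1035.
Reducing mod 11: 1035 ≡ 1 (mod 11).
Since F(a, b, c) ≡ 1 ≠ 0 (mod 11), P does NOT lie on the curve.


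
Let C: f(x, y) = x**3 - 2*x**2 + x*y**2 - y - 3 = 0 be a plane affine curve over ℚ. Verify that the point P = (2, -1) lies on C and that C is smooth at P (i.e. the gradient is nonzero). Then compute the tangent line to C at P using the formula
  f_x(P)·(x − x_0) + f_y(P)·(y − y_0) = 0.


Tangent line at P: 5*x - 5*y - 15 = 0.

Step 1: f(2, -1) = 0, so P lies on C.
Step 2: partial derivatives
  f_x(x, y) = 3*x**2 - 4*x + y**2, f_y(x, y) = 2*x*y - 1.
  f_x(P) = 5, f_y(P) = -5 (gradient nonzero, so P is smooth).
Step 3: tangent line at P: 5·(x − 2) + -5·(y − -1) = 0.
Expanding: 5*x - 5*y - 15 = 0.


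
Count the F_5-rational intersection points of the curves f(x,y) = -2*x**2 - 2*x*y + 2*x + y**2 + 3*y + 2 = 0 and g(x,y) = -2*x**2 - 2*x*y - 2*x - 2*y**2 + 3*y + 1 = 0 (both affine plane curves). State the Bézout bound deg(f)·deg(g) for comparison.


Common zeros: {(3, 3)}; count = 1; Bézout bound = 4.

deg(f) = 2, deg(g) = 2, so Bézout bound = 4.
Scan x ∈ F_5. For each x, list the y ∈ F_5 with f(x, y) ≡ 0 and those with g(x, y) ≡ 0 (mod 5); the common zeros in that column are the intersection.
  x = 0: f ≡ 0 at y ∈ {3, 4}; g ≡ 0 at y ∈ ∅; common: ∅.
  x = 1: f ≡ 0 at y ∈ ∅; g ≡ 0 at y ∈ ∅; common: ∅.
  x = 2: f ≡ 0 at y ∈ {2, 4}; g ≡ 0 at y ∈ ∅; common: ∅.
  x = 3: f ≡ 0 at y ∈ {0, 3}; g ≡ 0 at y ∈ {3}; common: {3}.
  x = 4: f ≡ 0 at y ∈ ∅; g ≡ 0 at y ∈ ∅; common: ∅.
Collecting: common zeros = {(3, 3)}, so the count is 1.
Comparison with the Bézout bound: 1 ≤ 4 = deg(f)·deg(g), as expected for curves with no common component (the affine F_5-count falls short of the bound because intersections may lie at infinity, over extension fields, or carry multiplicity).


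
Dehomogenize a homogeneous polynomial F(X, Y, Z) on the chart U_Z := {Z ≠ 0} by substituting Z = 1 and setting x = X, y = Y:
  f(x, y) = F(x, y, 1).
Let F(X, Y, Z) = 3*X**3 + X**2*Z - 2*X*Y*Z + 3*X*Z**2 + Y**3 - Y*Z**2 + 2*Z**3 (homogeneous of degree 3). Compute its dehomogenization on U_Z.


f(x, y) = 3*x**3 + x**2 - 2*x*y + 3*x + y**3 - y + 2

On U_Z we set Z = 1. Each monomial c·X^i·Y^j·Z^k in F becomes c·x^i·y^j·1^k = c·x^i·y^j.
Substituting Z = 1: F(X, Y, 1) = 3*x**3 + x**2 - 2*x*y + 3*x + y**3 - y + 2.
Note: deg(f) ≤ deg(F) = 3; strict inequality happens when F is divisible by Z (lost terms).


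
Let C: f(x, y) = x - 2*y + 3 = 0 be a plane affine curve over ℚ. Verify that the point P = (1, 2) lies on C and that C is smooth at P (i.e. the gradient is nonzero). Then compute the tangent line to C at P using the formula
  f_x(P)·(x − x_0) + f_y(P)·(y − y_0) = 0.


Tangent line at P: x - 2*y + 3 = 0.

Step 1: f(1, 2) = 0, so P lies on C.
Step 2: partial derivatives
  f_x(x, y) = 1, f_y(x, y) = -2.
  f_x(P) = 1, f_y(P) = -2 (gradient nonzero, so P is smooth).
Step 3: tangent line at P: 1·(x − 1) + -2·(y − 2) = 0.
Expanding: x - 2*y + 3 = 0.


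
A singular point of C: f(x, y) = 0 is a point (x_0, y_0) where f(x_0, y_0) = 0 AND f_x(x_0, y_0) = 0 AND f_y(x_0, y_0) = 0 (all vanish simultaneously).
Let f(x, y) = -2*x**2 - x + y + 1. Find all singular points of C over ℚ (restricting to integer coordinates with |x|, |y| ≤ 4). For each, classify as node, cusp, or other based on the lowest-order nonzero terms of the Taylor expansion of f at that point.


No singular points in the scanned grid; C is smooth there.

Compute partial derivatives:
  f_x = -4*x - 1.
  f_y = 1.
f_y = 1 is a nonzero constant, so f_y never vanishes: no point (x, y) can satisfy f = f_x = f_y = 0. In particular no (x, y) ∈ {−4, ..., 4}² is singular; the curve is smooth.


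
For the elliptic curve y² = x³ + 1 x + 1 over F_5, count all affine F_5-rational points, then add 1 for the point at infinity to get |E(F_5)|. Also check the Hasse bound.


Affine points = {(0, 1), (0, 4), (2, 1), (2, 4), (3, 1), (3, 4), (4, 2), (4, 3)}; affine count = 8; |E(F_5)| = 9.

Discriminant check: Δ ∝ 4a³ + 27b² = 4·1³ + 27·1² = 4·1 + 27·1 ≡ 1 (mod 5). Nonzero ⇒ E is nonsingular.
For each x ∈ F_5, compute rhs = x³ + 1·x + 1 mod 5, then count y ∈ F_5 with y² ≡ rhs.
  x = 0: rhs = 1, matching y values: 1, 4 (2 points).
  x = 1: rhs = 3, matching y values: none (0 points).
  x = 2: rhs = 1, matching y values: 1, 4 (2 points).
  x = 3: rhs = 1, matching y values: 1, 4 (2 points).
  x = 4: rhs = 4, matching y values: 2, 3 (2 points).
Total affine count: 8.
Full point count |E(F_5)| = 8 + 1 = 9.
Hasse bound: |9 − (5+1)| = |3| = 3 ≤ 2√5 ≈ 4.4721 ✓.


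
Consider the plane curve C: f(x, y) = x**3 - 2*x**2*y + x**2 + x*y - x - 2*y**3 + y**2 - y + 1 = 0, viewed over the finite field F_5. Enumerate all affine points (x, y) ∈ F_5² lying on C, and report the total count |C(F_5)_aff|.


Affine F_5-points: {(0, 4), (2, 2), (2, 3), (3, 2), (4, 3)}; count = 5.

For each of the 25 pairs (x, y) ∈ F_5², evaluate f(x, y) mod 5. Record the zeros.
  x = 0: [0↦1, 1↦4, 2↦2, 3↦3, 4↦0]  zeros at y ∈ {4}
  x = 1: [0↦2, 1↦4, 2↦1, 3↦1, 4↦2]  zeros at y ∈ ∅
  x = 2: [0↦1, 1↦3, 2↦0, 3↦0, 4↦1]  zeros at y ∈ {2, 3}
  x = 3: [0↦4, 1↦2, 2↦0, 3↦1, 4↦3]  zeros at y ∈ {2}
  x = 4: [0↦2, 1↦2, 2↦2, 3↦0, 4↦4]  zeros at y ∈ {3}
Collecting zeros: affine points = {(0, 4), (2, 2), (2, 3), (3, 2), (4, 3)}.
Total count |C(F_5)_aff| = 5.


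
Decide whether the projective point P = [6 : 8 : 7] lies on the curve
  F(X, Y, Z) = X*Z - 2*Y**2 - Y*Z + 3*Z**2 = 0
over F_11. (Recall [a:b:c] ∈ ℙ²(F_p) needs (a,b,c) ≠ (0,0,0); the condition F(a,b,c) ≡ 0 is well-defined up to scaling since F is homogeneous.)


F(6,8,7) ≡ 5 (mod 11); P is NOT on the curve.

Evaluate F(6, 8, 7) term-by-term (mod 11).
  X*Z ↦ 1·6·1·7 = 42
  -2*Y**2 ↦ -2·1·64·1 = -128
  -Y*Z ↦ -1·1·8·7 = -56
  3*Z**2 ↦ 3·1·1·49 = 147
Sum: F(6, 8, 7) = (42) + (-128) + (-56) + (147) = 5.
Reducing mod 11: 5 ≡ 5 (mod 11).
Since F(a, b, c) ≡ 5 ≠ 0 (mod 11), P does NOT lie on the curve.


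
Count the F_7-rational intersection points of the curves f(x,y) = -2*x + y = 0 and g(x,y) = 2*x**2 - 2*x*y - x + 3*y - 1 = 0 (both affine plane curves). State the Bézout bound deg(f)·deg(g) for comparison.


Common zeros: ∅; count = 0; Bézout bound = 2.

deg(f) = 1, deg(g) = 2, so Bézout bound = 2.
Scan x ∈ F_7. For each x, list the y ∈ F_7 with f(x, y) ≡ 0 and those with g(x, y) ≡ 0 (mod 7); the common zeros in that column are the intersection.
  x = 0: f ≡ 0 at y ∈ {0}; g ≡ 0 at y ∈ {5}; common: ∅.
  x = 1: f ≡ 0 at y ∈ {2}; g ≡ 0 at y ∈ {0}; common: ∅.
  x = 2: f ≡ 0 at y ∈ {4}; g ≡ 0 at y ∈ {5}; common: ∅.
  x = 3: f ≡ 0 at y ∈ {6}; g ≡ 0 at y ∈ {0}; common: ∅.
  x = 4: f ≡ 0 at y ∈ {1}; g ≡ 0 at y ∈ {4}; common: ∅.
  x = 5: f ≡ 0 at y ∈ {3}; g ≡ 0 at y ∈ ∅; common: ∅.
  x = 6: f ≡ 0 at y ∈ {5}; g ≡ 0 at y ∈ {1}; common: ∅.
Collecting: common zeros = ∅, so the count is 0.
Comparison with the Bézout bound: 0 ≤ 2 = deg(f)·deg(g), as expected for curves with no common component (the affine F_7-count falls short of the bound because intersections may lie at infinity, over extension fields, or carry multiplicity).


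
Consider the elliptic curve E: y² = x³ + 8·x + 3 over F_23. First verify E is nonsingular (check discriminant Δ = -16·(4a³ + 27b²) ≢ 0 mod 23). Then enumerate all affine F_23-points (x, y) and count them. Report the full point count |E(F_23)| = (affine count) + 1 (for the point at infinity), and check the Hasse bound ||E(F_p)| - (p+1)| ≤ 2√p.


Affine points = {(0, 7), (0, 16), (1, 9), (1, 14), (2, 2), (2, 21), (3, 10), (3, 13), (8, 2), (8, 21), (10, 5), (10, 18), (13, 2), (13, 21), (15, 5), (15, 18), (16, 8), (16, 15), (21, 5), (21, 18)}; affine count = 20; |E(F_23)| = 21.

Discriminant check: Δ ∝ 4a³ + 27b² = 4·8³ + 27·3² = 4·512 + 27·9 ≡ 14 (mod 23). Nonzero ⇒ E is nonsingular.
For each x ∈ F_23, compute rhs = x³ + 8·x + 3 mod 23, then count y ∈ F_23 with y² ≡ rhs.
  x = 0: rhs = 3, matching y values: 7, 16 (2 points).
  x = 1: rhs = 12, matching y values: 9, 14 (2 points).
  x = 2: rhs = 4, matching y values: 2, 21 (2 points).
  x = 3: rhs = 8, matching y values: 10, 13 (2 points).
  x = 4: rhs = 7, matching y values: none (0 points).
  x = 5: rhs = 7, matching y values: none (0 points).
  x = 6: rhs = 14, matching y values: none (0 points).
  x = 7: rhs = 11, matching y values: none (0 points).
  x = 8: rhs = 4, matching y values: 2, 21 (2 points).
  x = 9: rhs = 22, matching y values: none (0 points).
  x = 10: rhs = 2, matching y values: 5, 18 (2 points).
  x = 11: rhs = 19, matching y values: none (0 points).
  x = 12: rhs = 10, matching y values: none (0 points).
  x = 13: rhs = 4, matching y values: 2, 21 (2 points).
  x = 14: rhs = 7, matching y values: none (0 points).
  x = 15: rhs = 2, matching y values: 5, 18 (2 points).
  x = 16: rhs = 18, matching y values: 8, 15 (2 points).
  x = 17: rhs = 15, matching y values: none (0 points).
  x = 18: rhs = 22, matching y values: none (0 points).
  x = 19: rhs = 22, matching y values: none (0 points).
  x = 20: rhs = 21, matching y values: none (0 points).
  x = 21: rhs = 2, matching y values: 5, 18 (2 points).
  x = 22: rhs = 17, matching y values: none (0 points).
Total affine count: 20.
Full point count |E(F_23)| = 20 + 1 = 21.
Hasse bound: |21 − (23+1)| = |-3| = 3 ≤ 2√23 ≈ 9.5917 ✓.


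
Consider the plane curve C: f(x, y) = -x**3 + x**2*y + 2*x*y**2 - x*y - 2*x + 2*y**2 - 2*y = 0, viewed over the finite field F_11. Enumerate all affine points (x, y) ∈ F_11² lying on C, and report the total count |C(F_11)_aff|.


Affine F_11-points: {(0, 0), (0, 1), (3, 0), (3, 5), (6, 10), (8, 0), (8, 8)}; count = 7.

For each of the 121 pairs (x, y) ∈ F_11², evaluate f(x, y) mod 11. Record the zeros.
  x = 0: [0↦0, 1↦0, 2↦4, 3↦1, 4↦2, 5↦7, 6↦5, 7↦7, 8↦2, 9↦1, 10↦4]  zeros at y ∈ {0, 1}
  x = 1: [0↦8, 1↦10, 2↦9, 3↦5, 4↦9, 5↦10, 6↦8, 7↦3, 8↦6, 9↦6, 10↦3]  zeros at y ∈ ∅
  x = 2: [0↦10, 1↦5, 2↦1, 3↦9, 4↦7, 5↦6, 6↦6, 7↦7, 8↦9, 9↦1, 10↦5]  zeros at y ∈ ∅
  x = 3: [0↦0, 1↦1, 2↦7, 3↦7, 4↦1, 5↦0, 6↦4, 7↦2, 8↦5, 9↦2, 10↦4]  zeros at y ∈ {0, 5}
  x = 4: [0↦5, 1↦3, 2↦10, 3↦4, 4↦7, 5↦8, 6↦7, 7↦4, 8↦10, 9↦3, 10↦5]  zeros at y ∈ ∅
  x = 5: [0↦8, 1↦5, 2↦4, 3↦5, 4↦8, 5↦2, 6↦9, 7↦7, 8↦7, 9↦9, 10↦2]  zeros at y ∈ ∅
  x = 6: [0↦3, 1↦1, 2↦5, 3↦4, 4↦9, 5↦9, 6↦4, 7↦5, 8↦1, 9↦3, 10↦0]  zeros at y ∈ {10}
  x = 7: [0↦6, 1↦7, 2↦7, 3↦6, 4↦4, 5↦1, 6↦8, 7↦3, 8↦8, 9↦1, 10↦4]  zeros at y ∈ ∅
  x = 8: [0↦0, 1↦6, 2↦4, 3↦5, 4↦9, 5↦5, 6↦4, 7↦6, 8↦0, 9↦8, 10↦8]  zeros at y ∈ {0, 8}
  x = 9: [0↦1, 1↦3, 2↦1, 3↦6, 4↦7, 5↦4, 6↦8, 7↦8, 8↦4, 9↦7, 10↦6]  zeros at y ∈ ∅
  x = 10: [0↦3, 1↦3, 2↦3, 3↦3, 4↦3, 5↦3, 6↦3, 7↦3, 8↦3, 9↦3, 10↦3]  zeros at y ∈ ∅
Collecting zeros: affine points = {(0, 0), (0, 1), (3, 0), (3, 5), (6, 10), (8, 0), (8, 8)}.
Total count |C(F_11)_aff| = 7.


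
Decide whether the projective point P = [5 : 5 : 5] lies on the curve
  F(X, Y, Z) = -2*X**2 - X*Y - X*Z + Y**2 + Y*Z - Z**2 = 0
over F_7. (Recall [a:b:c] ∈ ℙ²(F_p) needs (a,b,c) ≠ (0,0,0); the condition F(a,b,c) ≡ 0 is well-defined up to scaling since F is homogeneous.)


F(5,5,5) ≡ 2 (mod 7); P is NOT on the curve.

Evaluate F(5, 5, 5) term-by-term (mod 7).
  -2*X**2 ↦ -2·25·1·1 = -50
  -X*Y ↦ -1·5·5·1 = -25
  -X*Z ↦ -1·5·1·5 = -25
  Y**2 ↦ 1·1·25·1 = 25
  Y*Z ↦ 1·1·5·5 = 25
  -Z**2 ↦ -1·1·1·25 = -25
Sum: F(5, 5, 5) = (-50) + (-25) + (-25) + (25) + (25) + (-25) = -75.
Reducing mod 7: -75 ≡ 2 (mod 7).
Since F(a, b, c) ≡ 2 ≠ 0 (mod 7), P does NOT lie on the curve.


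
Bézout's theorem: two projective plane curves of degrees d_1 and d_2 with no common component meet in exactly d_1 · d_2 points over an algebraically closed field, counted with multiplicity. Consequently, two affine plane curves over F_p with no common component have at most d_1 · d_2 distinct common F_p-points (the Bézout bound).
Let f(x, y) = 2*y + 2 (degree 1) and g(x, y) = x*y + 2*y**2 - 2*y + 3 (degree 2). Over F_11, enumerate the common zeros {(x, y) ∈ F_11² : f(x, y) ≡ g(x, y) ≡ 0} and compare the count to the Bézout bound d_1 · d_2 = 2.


Common zeros: {(7, 10)}; count = 1; Bézout bound = 2.

deg(f) = 1, deg(g) = 2, so Bézout bound = 2.
Scan x ∈ F_11. For each x, list the y ∈ F_11 with f(x, y) ≡ 0 and those with g(x, y) ≡ 0 (mod 11); the common zeros in that column are the intersection.
  x = 0: f ≡ 0 at y ∈ {10}; g ≡ 0 at y ∈ ∅; common: ∅.
  x = 1: f ≡ 0 at y ∈ {10}; g ≡ 0 at y ∈ ∅; common: ∅.
  x = 2: f ≡ 0 at y ∈ {10}; g ≡ 0 at y ∈ {2, 9}; common: ∅.
  x = 3: f ≡ 0 at y ∈ {10}; g ≡ 0 at y ∈ ∅; common: ∅.
  x = 4: f ≡ 0 at y ∈ {10}; g ≡ 0 at y ∈ ∅; common: ∅.
  x = 5: f ≡ 0 at y ∈ {10}; g ≡ 0 at y ∈ ∅; common: ∅.
  x = 6: f ≡ 0 at y ∈ {10}; g ≡ 0 at y ∈ {3, 6}; common: ∅.
  x = 7: f ≡ 0 at y ∈ {10}; g ≡ 0 at y ∈ {4, 10}; common: {10}.
  x = 8: f ≡ 0 at y ∈ {10}; g ≡ 0 at y ∈ {1, 7}; common: ∅.
  x = 9: f ≡ 0 at y ∈ {10}; g ≡ 0 at y ∈ {5, 8}; common: ∅.
  x = 10: f ≡ 0 at y ∈ {10}; g ≡ 0 at y ∈ ∅; common: ∅.
Collecting: common zeros = {(7, 10)}, so the count is 1.
Comparison with the Bézout bound: 1 ≤ 2 = deg(f)·deg(g), as expected for curves with no common component (the affine F_11-count falls short of the bound because intersections may lie at infinity, over extension fields, or carry multiplicity).


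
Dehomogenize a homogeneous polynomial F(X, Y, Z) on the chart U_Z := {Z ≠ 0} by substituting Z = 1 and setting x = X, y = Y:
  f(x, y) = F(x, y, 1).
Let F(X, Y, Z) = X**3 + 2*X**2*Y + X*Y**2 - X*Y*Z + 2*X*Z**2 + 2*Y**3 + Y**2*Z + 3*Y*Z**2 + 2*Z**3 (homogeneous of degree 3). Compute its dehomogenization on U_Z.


f(x, y) = x**3 + 2*x**2*y + x*y**2 - x*y + 2*x + 2*y**3 + y**2 + 3*y + 2

On U_Z we set Z = 1. Each monomial c·X^i·Y^j·Z^k in F becomes c·x^i·y^j·1^k = c·x^i·y^j.
Substituting Z = 1: F(X, Y, 1) = x**3 + 2*x**2*y + x*y**2 - x*y + 2*x + 2*y**3 + y**2 + 3*y + 2.
Note: deg(f) ≤ deg(F) = 3; strict inequality happens when F is divisible by Z (lost terms).


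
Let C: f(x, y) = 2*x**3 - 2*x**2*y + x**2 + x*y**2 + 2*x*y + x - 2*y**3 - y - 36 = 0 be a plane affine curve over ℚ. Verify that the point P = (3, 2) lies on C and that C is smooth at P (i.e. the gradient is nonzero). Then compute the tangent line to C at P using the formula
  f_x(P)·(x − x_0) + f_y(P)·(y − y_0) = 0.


Tangent line at P: 45*x - 25*y - 85 = 0.

Step 1: f(3, 2) = 0, so P lies on C.
Step 2: partial derivatives
  f_x(x, y) = 6*x**2 - 4*x*y + 2*x + y**2 + 2*y + 1, f_y(x, y) = -2*x**2 + 2*x*y + 2*x - 6*y**2 - 1.
  f_x(P) = 45, f_y(P) = -25 (gradient nonzero, so P is smooth).
Step 3: tangent line at P: 45·(x − 3) + -25·(y − 2) = 0.
Expanding: 45*x - 25*y - 85 = 0.


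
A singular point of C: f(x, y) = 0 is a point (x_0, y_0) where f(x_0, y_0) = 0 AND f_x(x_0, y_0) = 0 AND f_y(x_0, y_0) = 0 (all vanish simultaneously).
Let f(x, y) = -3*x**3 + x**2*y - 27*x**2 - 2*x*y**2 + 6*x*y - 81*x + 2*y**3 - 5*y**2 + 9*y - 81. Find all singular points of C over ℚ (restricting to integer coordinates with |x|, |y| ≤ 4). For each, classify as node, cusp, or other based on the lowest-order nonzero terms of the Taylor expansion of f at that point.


Singular points: {(-3, 0)}; classification: cusp.

Compute partial derivatives:
  f_x = -9*x**2 + 2*x*y - 54*x - 2*y**2 + 6*y - 81.
  f_y = x**2 - 4*x*y + 6*x + 6*y**2 - 10*y + 9.
Scan x_0 ∈ {−4, ..., 4}. For each x_0, f_y(x_0, y) is a polynomial in y; find its integer roots y ∈ {−4, ..., 4}, then test f_x and f at those candidates.
  x = -4: f_y(-4, y) = 6*y**2 + 6*y + 1; no integer root y with |y| ≤ 4.
  x = -3: f_y(-3, y) = 6*y**2 + 2*y; vanishes at y ∈ {0}. (-3, 0): f_x = 0, f = 0 — SINGULAR.
  x = -2: f_y(-2, y) = 6*y**2 - 2*y + 1; no integer root y with |y| ≤ 4.
  x = -1: f_y(-1, y) = 6*y**2 - 6*y + 4; no integer root y with |y| ≤ 4.
  x = 0: f_y(0, y) = 6*y**2 - 10*y + 9; no integer root y with |y| ≤ 4.
  x = 1: f_y(1, y) = 6*y**2 - 14*y + 16; no integer root y with |y| ≤ 4.
  x = 2: f_y(2, y) = 6*y**2 - 18*y + 25; no integer root y with |y| ≤ 4.
  x = 3: f_y(3, y) = 6*y**2 - 22*y + 36; no integer root y with |y| ≤ 4.
  x = 4: f_y(4, y) = 6*y**2 - 26*y + 49; no integer root y with |y| ≤ 4.
Only singular point on the grid: (-3, 0).
Classify: substitute x = -3 + u, y = 0 + v and expand: f = -3*u**3 + u**2*v - 2*u*v**2 + 2*v**3 + v**2.
No constant or linear terms (consistent with a singular point). Quadratic part: v**2. Cubic part: -3*u**3 + u**2*v - 2*u*v**2 + 2*v**3.
The quadratic part v**2 is a perfect square, so there is a single (double) tangent line v = 0, i.e. y = 0. Restricting the cubic part to that line (v = 0) leaves -3*u**3 ≠ 0, so f is not divisible by v and the branch is v² ≈ 3*u**3 to lowest order — this is a cusp.
Classification: cusp.


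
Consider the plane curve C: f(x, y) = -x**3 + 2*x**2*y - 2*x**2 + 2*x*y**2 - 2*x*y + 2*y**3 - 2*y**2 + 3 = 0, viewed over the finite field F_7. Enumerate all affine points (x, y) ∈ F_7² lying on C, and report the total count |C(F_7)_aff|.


Affine F_7-points: {(0, 5), (1, 0), (3, 0), (3, 2), (3, 3), (4, 5)}; count = 6.

For each of the 49 pairs (x, y) ∈ F_7², evaluate f(x, y) mod 7. Record the zeros.
  x = 0: [0↦3, 1↦3, 2↦4, 3↦4, 4↦1, 5↦0, 6↦6]  zeros at y ∈ {5}
  x = 1: [0↦0, 1↦2, 2↦2, 3↦5, 4↦2, 5↦5, 6↦5]  zeros at y ∈ {0}
  x = 2: [0↦1, 1↦2, 2↦5, 3↦1, 4↦2, 5↦6, 6↦4]  zeros at y ∈ ∅
  x = 3: [0↦0, 1↦4, 2↦0, 3↦0, 4↦2, 5↦4, 6↦4]  zeros at y ∈ {0, 2, 3}
  x = 4: [0↦5, 1↦2, 2↦2, 3↦3, 4↦3, 5↦0, 6↦6]  zeros at y ∈ {5}
  x = 5: [0↦3, 1↦4, 2↦5, 3↦4, 4↦6, 5↦2, 6↦4]  zeros at y ∈ ∅
  x = 6: [0↦2, 1↦4, 2↦3, 3↦4, 4↦5, 5↦4, 6↦6]  zeros at y ∈ ∅
Collecting zeros: affine points = {(0, 5), (1, 0), (3, 0), (3, 2), (3, 3), (4, 5)}.
Total count |C(F_7)_aff| = 6.


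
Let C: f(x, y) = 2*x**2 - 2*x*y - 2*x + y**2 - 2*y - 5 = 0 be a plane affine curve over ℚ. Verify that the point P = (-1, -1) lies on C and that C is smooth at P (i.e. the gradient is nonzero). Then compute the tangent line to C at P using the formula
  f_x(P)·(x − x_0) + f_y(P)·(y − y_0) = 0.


Tangent line at P: -4*x - 2*y - 6 = 0.

Step 1: f(-1, -1) = 0, so P lies on C.
Step 2: partial derivatives
  f_x(x, y) = 4*x - 2*y - 2, f_y(x, y) = -2*x + 2*y - 2.
  f_x(P) = -4, f_y(P) = -2 (gradient nonzero, so P is smooth).
Step 3: tangent line at P: -4·(x − -1) + -2·(y − -1) = 0.
Expanding: -4*x - 2*y - 6 = 0.


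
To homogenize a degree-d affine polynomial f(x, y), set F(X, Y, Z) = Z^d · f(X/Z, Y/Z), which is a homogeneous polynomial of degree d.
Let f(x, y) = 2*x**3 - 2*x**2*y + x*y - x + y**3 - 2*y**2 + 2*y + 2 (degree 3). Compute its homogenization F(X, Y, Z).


F(X, Y, Z) = 2*X**3 - 2*X**2*Y + X*Y*Z - X*Z**2 + Y**3 - 2*Y**2*Z + 2*Y*Z**2 + 2*Z**3

deg(f) = 3.
Substitute x = X/Z, y = Y/Z into f, then multiply by Z^3.
  monomial 2·x^3·y^0 ↦ 2·X^3·Y^0·Z^0.
  monomial -2·x^2·y^1 ↦ -2·X^2·Y^1·Z^0.
  monomial 1·x^1·y^1 ↦ 1·X^1·Y^1·Z^1.
  monomial -1·x^1·y^0 ↦ -1·X^1·Y^0·Z^2.
  monomial 1·x^0·y^3 ↦ 1·X^0·Y^3·Z^0.
  monomial -2·x^0·y^2 ↦ -2·X^0·Y^2·Z^1.
  monomial 2·x^0·y^1 ↦ 2·X^0·Y^1·Z^2.
  monomial 2·x^0·y^0 ↦ 2·X^0·Y^0·Z^3.
Collecting: F(X, Y, Z) = 2*X**3 - 2*X**2*Y + X*Y*Z - X*Z**2 + Y**3 - 2*Y**2*Z + 2*Y*Z**2 + 2*Z**3.


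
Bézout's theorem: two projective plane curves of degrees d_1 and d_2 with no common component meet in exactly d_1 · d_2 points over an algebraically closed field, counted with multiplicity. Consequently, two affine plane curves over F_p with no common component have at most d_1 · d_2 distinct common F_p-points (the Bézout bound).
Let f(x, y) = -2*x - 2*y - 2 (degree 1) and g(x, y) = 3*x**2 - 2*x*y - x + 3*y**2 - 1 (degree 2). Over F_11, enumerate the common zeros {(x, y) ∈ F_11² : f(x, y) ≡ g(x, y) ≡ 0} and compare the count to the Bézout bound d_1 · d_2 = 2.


Common zeros: ∅; count = 0; Bézout bound = 2.

deg(f) = 1, deg(g) = 2, so Bézout bound = 2.
Scan x ∈ F_11. For each x, list the y ∈ F_11 with f(x, y) ≡ 0 and those with g(x, y) ≡ 0 (mod 11); the common zeros in that column are the intersection.
  x = 0: f ≡ 0 at y ∈ {10}; g ≡ 0 at y ∈ {2, 9}; common: ∅.
  x = 1: f ≡ 0 at y ∈ {9}; g ≡ 0 at y ∈ {3, 5}; common: ∅.
  x = 2: f ≡ 0 at y ∈ {8}; g ≡ 0 at y ∈ ∅; common: ∅.
  x = 3: f ≡ 0 at y ∈ {7}; g ≡ 0 at y ∈ ∅; common: ∅.
  x = 4: f ≡ 0 at y ∈ {6}; g ≡ 0 at y ∈ ∅; common: ∅.
  x = 5: f ≡ 0 at y ∈ {5}; g ≡ 0 at y ∈ {3, 4}; common: ∅.
  x = 6: f ≡ 0 at y ∈ {4}; g ≡ 0 at y ∈ ∅; common: ∅.
  x = 7: f ≡ 0 at y ∈ {3}; g ≡ 0 at y ∈ ∅; common: ∅.
  x = 8: f ≡ 0 at y ∈ {2}; g ≡ 0 at y ∈ ∅; common: ∅.
  x = 9: f ≡ 0 at y ∈ {1}; g ≡ 0 at y ∈ {2, 4}; common: ∅.
  x = 10: f ≡ 0 at y ∈ {0}; g ≡ 0 at y ∈ {5, 9}; common: ∅.
Collecting: common zeros = ∅, so the count is 0.
Comparison with the Bézout bound: 0 ≤ 2 = deg(f)·deg(g), as expected for curves with no common component (the affine F_11-count falls short of the bound because intersections may lie at infinity, over extension fields, or carry multiplicity).


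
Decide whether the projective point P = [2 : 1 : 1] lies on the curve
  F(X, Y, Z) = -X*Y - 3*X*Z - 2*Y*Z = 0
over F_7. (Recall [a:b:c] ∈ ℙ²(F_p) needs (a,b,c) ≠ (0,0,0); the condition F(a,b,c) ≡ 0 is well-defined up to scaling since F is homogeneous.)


F(2,1,1) ≡ 4 (mod 7); P is NOT on the curve.

Evaluate F(2, 1, 1) term-by-term (mod 7).
  -X*Y ↦ -1·2·1·1 = -2
  -3*X*Z ↦ -3·2·1·1 = -6
  -2*Y*Z ↦ -2·1·1·1 = -2
Sum: F(2, 1, 1) = (-2) + (-6) + (-2) = -10.
Reducing mod 7: -10 ≡ 4 (mod 7).
Since F(a, b, c) ≡ 4 ≠ 0 (mod 7), P does NOT lie on the curve.


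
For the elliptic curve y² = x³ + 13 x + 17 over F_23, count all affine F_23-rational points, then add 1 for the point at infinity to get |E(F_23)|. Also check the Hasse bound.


Affine points = {(1, 10), (1, 13), (4, 8), (4, 15), (5, 0), (6, 9), (6, 14), (8, 9), (8, 14), (9, 9), (9, 14), (19, 4), (19, 19), (21, 11), (21, 12), (22, 7), (22, 16)}; affine count = 17; |E(F_23)| = 18.

Discriminant check: Δ ∝ 4a³ + 27b² = 4·13³ + 27·17² = 4·2197 + 27·289 ≡ 8 (mod 23). Nonzero ⇒ E is nonsingular.
For each x ∈ F_23, compute rhs = x³ + 13·x + 17 mod 23, then count y ∈ F_23 with y² ≡ rhs.
  x = 0: rhs = 17, matching y values: none (0 points).
  x = 1: rhs = 8, matching y values: 10, 13 (2 points).
  x = 2: rhs = 5, matching y values: none (0 points).
  x = 3: rhs = 14, matching y values: none (0 points).
  x = 4: rhs = 18, matching y values: 8, 15 (2 points).
  x = 5: rhs = 0, matching y values: 0 (1 points).
  x = 6: rhs = 12, matching y values: 9, 14 (2 points).
  x = 7: rhs = 14, matching y values: none (0 points).
  x = 8: rhs = 12, matching y values: 9, 14 (2 points).
  x = 9: rhs = 12, matching y values: 9, 14 (2 points).
  x = 10: rhs = 20, matching y values: none (0 points).
  x = 11: rhs = 19, matching y values: none (0 points).
  x = 12: rhs = 15, matching y values: none (0 points).
  x = 13: rhs = 14, matching y values: none (0 points).
  x = 14: rhs = 22, matching y values: none (0 points).
  x = 15: rhs = 22, matching y values: none (0 points).
  x = 16: rhs = 20, matching y values: none (0 points).
  x = 17: rhs = 22, matching y values: none (0 points).
  x = 18: rhs = 11, matching y values: none (0 points).
  x = 19: rhs = 16, matching y values: 4, 19 (2 points).
  x = 20: rhs = 20, matching y values: none (0 points).
  x = 21: rhs = 6, matching y values: 11, 12 (2 points).
  x = 22: rhs = 3, matching y values: 7, 16 (2 points).
Total affine count: 17.
Full point count |E(F_23)| = 17 + 1 = 18.
Hasse bound: |18 − (23+1)| = |-6| = 6 ≤ 2√23 ≈ 9.5917 ✓.


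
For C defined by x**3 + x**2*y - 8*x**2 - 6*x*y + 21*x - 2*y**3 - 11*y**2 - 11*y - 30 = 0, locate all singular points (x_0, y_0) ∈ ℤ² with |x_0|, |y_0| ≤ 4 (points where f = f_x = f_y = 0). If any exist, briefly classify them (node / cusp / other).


Singular points: {(3, -2)}; classification: node.

Compute partial derivatives:
  f_x = 3*x**2 + 2*x*y - 16*x - 6*y + 21.
  f_y = x**2 - 6*x - 6*y**2 - 22*y - 11.
Scan x_0 ∈ {−4, ..., 4}. For each x_0, f_y(x_0, y) is a polynomial in y; find its integer roots y ∈ {−4, ..., 4}, then test f_x and f at those candidates.
  x = -4: f_y(-4, y) = -6*y**2 - 22*y + 29; no integer root y with |y| ≤ 4.
  x = -3: f_y(-3, y) = -6*y**2 - 22*y + 16; no integer root y with |y| ≤ 4.
  x = -2: f_y(-2, y) = -6*y**2 - 22*y + 5; no integer root y with |y| ≤ 4.
  x = -1: f_y(-1, y) = -6*y**2 - 22*y - 4; no integer root y with |y| ≤ 4.
  x = 0: f_y(0, y) = -6*y**2 - 22*y - 11; no integer root y with |y| ≤ 4.
  x = 1: f_y(1, y) = -6*y**2 - 22*y - 16; vanishes at y ∈ {-1}. (1, -1): f_x = 12 ≠ 0.
  x = 2: f_y(2, y) = -6*y**2 - 22*y - 19; no integer root y with |y| ≤ 4.
  x = 3: f_y(3, y) = -6*y**2 - 22*y - 20; vanishes at y ∈ {-2}. (3, -2): f_x = 0, f = 0 — SINGULAR.
  x = 4: f_y(4, y) = -6*y**2 - 22*y - 19; no integer root y with |y| ≤ 4.
Only singular point on the grid: (3, -2).
Classify: substitute x = 3 + u, y = -2 + v and expand: f = u**3 + u**2*v - u**2 - 2*v**3 + v**2.
No constant or linear terms (consistent with a singular point). Quadratic part: -u**2 + v**2. Cubic part: u**3 + u**2*v - 2*v**3.
The quadratic part v**2 - u**2 = (v − u)(v + u) splits into two distinct linear factors, so there are two distinct tangent lines y − -2 = ±(x − 3) — this is a node (ordinary double point).
Classification: node.


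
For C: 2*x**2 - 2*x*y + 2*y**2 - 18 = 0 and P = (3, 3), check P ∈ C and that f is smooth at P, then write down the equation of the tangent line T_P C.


Tangent line at P: 6*x + 6*y - 36 = 0.

Step 1: f(3, 3) = 0, so P lies on C.
Step 2: partial derivatives
  f_x(x, y) = 4*x - 2*y, f_y(x, y) = -2*x + 4*y.
  f_x(P) = 6, f_y(P) = 6 (gradient nonzero, so P is smooth).
Step 3: tangent line at P: 6·(x − 3) + 6·(y − 3) = 0.
Expanding: 6*x + 6*y - 36 = 0.


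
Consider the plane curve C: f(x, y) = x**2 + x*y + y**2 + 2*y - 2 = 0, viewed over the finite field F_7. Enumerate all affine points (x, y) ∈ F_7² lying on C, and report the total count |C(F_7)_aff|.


Affine F_7-points: {(2, 1), (2, 2), (3, 0), (3, 2), (4, 0), (4, 1)}; count = 6.

For each of the 49 pairs (x, y) ∈ F_7², evaluate f(x, y) mod 7. Record the zeros.
  x = 0: [0↦5, 1↦1, 2↦6, 3↦6, 4↦1, 5↦5, 6↦4]  zeros at y ∈ ∅
  x = 1: [0↦6, 1↦3, 2↦2, 3↦3, 4↦6, 5↦4, 6↦4]  zeros at y ∈ ∅
  x = 2: [0↦2, 1↦0, 2↦0, 3↦2, 4↦6, 5↦5, 6↦6]  zeros at y ∈ {1, 2}
  x = 3: [0↦0, 1↦6, 2↦0, 3↦3, 4↦1, 5↦1, 6↦3]  zeros at y ∈ {0, 2}
  x = 4: [0↦0, 1↦0, 2↦2, 3↦6, 4↦5, 5↦6, 6↦2]  zeros at y ∈ {0, 1}
  x = 5: [0↦2, 1↦3, 2↦6, 3↦4, 4↦4, 5↦6, 6↦3]  zeros at y ∈ ∅
  x = 6: [0↦6, 1↦1, 2↦5, 3↦4, 4↦5, 5↦1, 6↦6]  zeros at y ∈ ∅
Collecting zeros: affine points = {(2, 1), (2, 2), (3, 0), (3, 2), (4, 0), (4, 1)}.
Total count |C(F_7)_aff| = 6.


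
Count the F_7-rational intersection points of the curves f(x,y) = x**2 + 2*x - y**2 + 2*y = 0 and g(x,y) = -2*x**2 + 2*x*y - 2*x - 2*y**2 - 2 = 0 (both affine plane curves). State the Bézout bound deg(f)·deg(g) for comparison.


Common zeros: ∅; count = 0; Bézout bound = 4.

deg(f) = 2, deg(g) = 2, so Bézout bound = 4.
Scan x ∈ F_7. For each x, list the y ∈ F_7 with f(x, y) ≡ 0 and those with g(x, y) ≡ 0 (mod 7); the common zeros in that column are the intersection.
  x = 0: f ≡ 0 at y ∈ {0, 2}; g ≡ 0 at y ∈ ∅; common: ∅.
  x = 1: f ≡ 0 at y ∈ {3, 6}; g ≡ 0 at y ∈ ∅; common: ∅.
  x = 2: f ≡ 0 at y ∈ {4, 5}; g ≡ 0 at y ∈ {0, 2}; common: ∅.
  x = 3: f ≡ 0 at y ∈ {4, 5}; g ≡ 0 at y ∈ ∅; common: ∅.
  x = 4: f ≡ 0 at y ∈ {3, 6}; g ≡ 0 at y ∈ {0, 4}; common: ∅.
  x = 5: f ≡ 0 at y ∈ {0, 2}; g ≡ 0 at y ∈ ∅; common: ∅.
  x = 6: f ≡ 0 at y ∈ {1}; g ≡ 0 at y ∈ {2, 4}; common: ∅.
Collecting: common zeros = ∅, so the count is 0.
Comparison with the Bézout bound: 0 ≤ 4 = deg(f)·deg(g), as expected for curves with no common component (the affine F_7-count falls short of the bound because intersections may lie at infinity, over extension fields, or carry multiplicity).


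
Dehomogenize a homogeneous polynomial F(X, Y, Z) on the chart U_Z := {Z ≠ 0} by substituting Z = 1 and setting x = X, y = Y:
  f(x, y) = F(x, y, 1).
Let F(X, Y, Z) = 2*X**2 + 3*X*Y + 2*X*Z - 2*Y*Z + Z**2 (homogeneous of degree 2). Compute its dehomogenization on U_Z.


f(x, y) = 2*x**2 + 3*x*y + 2*x - 2*y + 1

On U_Z we set Z = 1. Each monomial c·X^i·Y^j·Z^k in F becomes c·x^i·y^j·1^k = c·x^i·y^j.
Substituting Z = 1: F(X, Y, 1) = 2*x**2 + 3*x*y + 2*x - 2*y + 1.
Note: deg(f) ≤ deg(F) = 2; strict inequality happens when F is divisible by Z (lost terms).


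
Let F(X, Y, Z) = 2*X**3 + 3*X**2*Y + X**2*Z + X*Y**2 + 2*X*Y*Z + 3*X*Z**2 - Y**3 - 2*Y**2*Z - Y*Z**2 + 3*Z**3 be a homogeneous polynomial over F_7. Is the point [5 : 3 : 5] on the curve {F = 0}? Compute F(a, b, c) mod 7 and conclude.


F(5,3,5) ≡ 2 (mod 7); P is NOT on the curve.

Evaluate F(5, 3, 5) term-by-term (mod 7).
  2*X**3 ↦ 2·125·1·1 = 250
  3*X**2*Y ↦ 3·25·3·1 = 225
  X**2*Z ↦ 1·25·1·5 = 125
  X*Y**2 ↦ 1·5·9·1 = 45
  2*X*Y*Z ↦ 2·5·3·5 = 150
  3*X*Z**2 ↦ 3·5·1·25 = 375
  -Y**3 ↦ -1·1·27·1 = -27
  -2*Y**2*Z ↦ -2·1·9·5 = -90
  -Y*Z**2 ↦ -1·1·3·25 = -75
  3*Z**3 ↦ 3·1·1·125 = 375
Sum: F(5, 3, 5) = (250) + (225) + (125) + (45) + (150) + (375) + (-27) + (-90) + (-75) + (375) = 1353.
Reducing mod 7: 1353 ≡ 2 (mod 7).
Since F(a, b, c) ≡ 2 ≠ 0 (mod 7), P does NOT lie on the curve.


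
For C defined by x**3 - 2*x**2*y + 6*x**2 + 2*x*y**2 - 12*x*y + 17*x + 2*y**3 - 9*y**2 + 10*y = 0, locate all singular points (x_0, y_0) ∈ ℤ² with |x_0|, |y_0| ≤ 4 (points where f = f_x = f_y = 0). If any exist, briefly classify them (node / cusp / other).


Singular points: {(-1, 2)}; classification: node.

Compute partial derivatives:
  f_x = 3*x**2 - 4*x*y + 12*x + 2*y**2 - 12*y + 17.
  f_y = -2*x**2 + 4*x*y - 12*x + 6*y**2 - 18*y + 10.
Scan x_0 ∈ {−4, ..., 4}. For each x_0, f_y(x_0, y) is a polynomial in y; find its integer roots y ∈ {−4, ..., 4}, then test f_x and f at those candidates.
  x = -4: f_y(-4, y) = 6*y**2 - 34*y + 26; no integer root y with |y| ≤ 4.
  x = -3: f_y(-3, y) = 6*y**2 - 30*y + 28; no integer root y with |y| ≤ 4.
  x = -2: f_y(-2, y) = 6*y**2 - 26*y + 26; no integer root y with |y| ≤ 4.
  x = -1: f_y(-1, y) = 6*y**2 - 22*y + 20; vanishes at y ∈ {2}. (-1, 2): f_x = 0, f = 0 — SINGULAR.
  x = 0: f_y(0, y) = 6*y**2 - 18*y + 10; no integer root y with |y| ≤ 4.
  x = 1: f_y(1, y) = 6*y**2 - 14*y - 4; no integer root y with |y| ≤ 4.
  x = 2: f_y(2, y) = 6*y**2 - 10*y - 22; no integer root y with |y| ≤ 4.
  x = 3: f_y(3, y) = 6*y**2 - 6*y - 44; no integer root y with |y| ≤ 4.
  x = 4: f_y(4, y) = 6*y**2 - 2*y - 70; no integer root y with |y| ≤ 4.
Only singular point on the grid: (-1, 2).
Classify: substitute x = -1 + u, y = 2 + v and expand: f = u**3 - 2*u**2*v - u**2 + 2*u*v**2 + 2*v**3 + v**2.
No constant or linear terms (consistent with a singular point). Quadratic part: -u**2 + v**2. Cubic part: u**3 - 2*u**2*v + 2*u*v**2 + 2*v**3.
The quadratic part v**2 - u**2 = (v − u)(v + u) splits into two distinct linear factors, so there are two distinct tangent lines y − 2 = ±(x − -1) — this is a node (ordinary double point).
Classification: node.


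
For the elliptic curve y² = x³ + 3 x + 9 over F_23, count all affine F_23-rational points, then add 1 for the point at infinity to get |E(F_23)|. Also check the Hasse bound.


Affine points = {(0, 3), (0, 20), (1, 6), (1, 17), (2, 0), (4, 4), (4, 19), (6, 6), (6, 17), (8, 4), (8, 19), (9, 11), (9, 12), (10, 2), (10, 21), (11, 4), (11, 19), (12, 5), (12, 18), (14, 9), (14, 14), (15, 5), (15, 18), (16, 6), (16, 17), (19, 5), (19, 18), (21, 8), (21, 15)}; affine count = 29; |E(F_23)| = 30.

Discriminant check: Δ ∝ 4a³ + 27b² = 4·3³ + 27·9² = 4·27 + 27·81 ≡ 18 (mod 23). Nonzero ⇒ E is nonsingular.
For each x ∈ F_23, compute rhs = x³ + 3·x + 9 mod 23, then count y ∈ F_23 with y² ≡ rhs.
  x = 0: rhs = 9, matching y values: 3, 20 (2 points).
  x = 1: rhs = 13, matching y values: 6, 17 (2 points).
  x = 2: rhs = 0, matching y values: 0 (1 points).
  x = 3: rhs = 22, matching y values: none (0 points).
  x = 4: rhs = 16, matching y values: 4, 19 (2 points).
  x = 5: rhs = 11, matching y values: none (0 points).
  x = 6: rhs = 13, matching y values: 6, 17 (2 points).
  x = 7: rhs = 5, matching y values: none (0 points).
  x = 8: rhs = 16, matching y values: 4, 19 (2 points).
  x = 9: rhs = 6, matching y values: 11, 12 (2 points).
  x = 10: rhs = 4, matching y values: 2, 21 (2 points).
  x = 11: rhs = 16, matching y values: 4, 19 (2 points).
  x = 12: rhs = 2, matching y values: 5, 18 (2 points).
  x = 13: rhs = 14, matching y values: none (0 points).
  x = 14: rhs = 12, matching y values: 9, 14 (2 points).
  x = 15: rhs = 2, matching y values: 5, 18 (2 points).
  x = 16: rhs = 13, matching y values: 6, 17 (2 points).
  x = 17: rhs = 5, matching y values: none (0 points).
  x = 18: rhs = 7, matching y values: none (0 points).
  x = 19: rhs = 2, matching y values: 5, 18 (2 points).
  x = 20: rhs = 19, matching y values: none (0 points).
  x = 21: rhs = 18, matching y values: 8, 15 (2 points).
  x = 22: rhs = 5, matching y values: none (0 points).
Total affine count: 29.
Full point count |E(F_23)| = 29 + 1 = 30.
Hasse bound: |30 − (23+1)| = |6| = 6 ≤ 2√23 ≈ 9.5917 ✓.


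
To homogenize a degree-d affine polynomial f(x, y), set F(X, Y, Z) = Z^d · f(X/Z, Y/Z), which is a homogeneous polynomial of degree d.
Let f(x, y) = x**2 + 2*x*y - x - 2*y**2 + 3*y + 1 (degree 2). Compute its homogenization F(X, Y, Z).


F(X, Y, Z) = X**2 + 2*X*Y - X*Z - 2*Y**2 + 3*Y*Z + Z**2

deg(f) = 2.
Substitute x = X/Z, y = Y/Z into f, then multiply by Z^2.
  monomial 1·x^2·y^0 ↦ 1·X^2·Y^0·Z^0.
  monomial 2·x^1·y^1 ↦ 2·X^1·Y^1·Z^0.
  monomial -1·x^1·y^0 ↦ -1·X^1·Y^0·Z^1.
  monomial -2·x^0·y^2 ↦ -2·X^0·Y^2·Z^0.
  monomial 3·x^0·y^1 ↦ 3·X^0·Y^1·Z^1.
  monomial 1·x^0·y^0 ↦ 1·X^0·Y^0·Z^2.
Collecting: F(X, Y, Z) = X**2 + 2*X*Y - X*Z - 2*Y**2 + 3*Y*Z + Z**2.


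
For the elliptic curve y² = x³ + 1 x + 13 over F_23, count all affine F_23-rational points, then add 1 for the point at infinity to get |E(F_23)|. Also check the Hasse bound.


Affine points = {(0, 6), (0, 17), (2, 0), (4, 9), (4, 14), (7, 8), (7, 15), (8, 2), (8, 21), (16, 10), (16, 13), (20, 11), (20, 12), (21, 7), (21, 16)}; affine count = 15; |E(F_23)| = 16.

Discriminant check: Δ ∝ 4a³ + 27b² = 4·1³ + 27·13² = 4·1 + 27·169 ≡ 13 (mod 23). Nonzero ⇒ E is nonsingular.
For each x ∈ F_23, compute rhs = x³ + 1·x + 13 mod 23, then count y ∈ F_23 with y² ≡ rhs.
  x = 0: rhs = 13, matching y values: 6, 17 (2 points).
  x = 1: rhs = 15, matching y values: none (0 points).
  x = 2: rhs = 0, matching y values: 0 (1 points).
  x = 3: rhs = 20, matching y values: none (0 points).
  x = 4: rhs = 12, matching y values: 9, 14 (2 points).
  x = 5: rhs = 5, matching y values: none (0 points).
  x = 6: rhs = 5, matching y values: none (0 points).
  x = 7: rhs = 18, matching y values: 8, 15 (2 points).
  x = 8: rhs = 4, matching y values: 2, 21 (2 points).
  x = 9: rhs = 15, matching y values: none (0 points).
  x = 10: rhs = 11, matching y values: none (0 points).
  x = 11: rhs = 21, matching y values: none (0 points).
  x = 12: rhs = 5, matching y values: none (0 points).
  x = 13: rhs = 15, matching y values: none (0 points).
  x = 14: rhs = 11, matching y values: none (0 points).
  x = 15: rhs = 22, matching y values: none (0 points).
  x = 16: rhs = 8, matching y values: 10, 13 (2 points).
  x = 17: rhs = 21, matching y values: none (0 points).
  x = 18: rhs = 21, matching y values: none (0 points).
  x = 19: rhs = 14, matching y values: none (0 points).
  x = 20: rhs = 6, matching y values: 11, 12 (2 points).
  x = 21: rhs = 3, matching y values: 7, 16 (2 points).
  x = 22: rhs = 11, matching y values: none (0 points).
Total affine count: 15.
Full point count |E(F_23)| = 15 + 1 = 16.
Hasse bound: |16 − (23+1)| = |-8| = 8 ≤ 2√23 ≈ 9.5917 ✓.
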